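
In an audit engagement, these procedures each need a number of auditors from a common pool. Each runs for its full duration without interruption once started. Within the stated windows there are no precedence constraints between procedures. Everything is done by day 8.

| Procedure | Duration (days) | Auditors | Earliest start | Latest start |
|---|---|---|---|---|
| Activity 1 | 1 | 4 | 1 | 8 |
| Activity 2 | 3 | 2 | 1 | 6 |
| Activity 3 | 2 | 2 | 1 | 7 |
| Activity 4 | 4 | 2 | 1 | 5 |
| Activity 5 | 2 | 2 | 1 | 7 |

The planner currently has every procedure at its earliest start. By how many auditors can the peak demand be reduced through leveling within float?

8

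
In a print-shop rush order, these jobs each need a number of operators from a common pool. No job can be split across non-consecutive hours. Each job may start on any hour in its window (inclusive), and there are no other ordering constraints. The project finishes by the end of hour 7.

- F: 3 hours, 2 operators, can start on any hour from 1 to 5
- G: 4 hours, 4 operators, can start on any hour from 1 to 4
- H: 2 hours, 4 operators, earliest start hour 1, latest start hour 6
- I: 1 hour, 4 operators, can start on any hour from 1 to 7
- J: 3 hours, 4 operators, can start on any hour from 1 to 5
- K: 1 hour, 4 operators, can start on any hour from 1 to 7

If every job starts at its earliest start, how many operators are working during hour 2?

14

At early start, hour 2 has: F, G, H, J.
Demand: 2 + 4 + 4 + 4 = 14.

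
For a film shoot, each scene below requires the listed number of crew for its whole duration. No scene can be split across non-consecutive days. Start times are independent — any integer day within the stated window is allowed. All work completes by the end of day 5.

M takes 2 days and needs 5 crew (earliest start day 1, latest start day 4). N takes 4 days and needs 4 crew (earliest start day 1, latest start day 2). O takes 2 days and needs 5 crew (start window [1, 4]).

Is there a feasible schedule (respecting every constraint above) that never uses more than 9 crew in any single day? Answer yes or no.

yes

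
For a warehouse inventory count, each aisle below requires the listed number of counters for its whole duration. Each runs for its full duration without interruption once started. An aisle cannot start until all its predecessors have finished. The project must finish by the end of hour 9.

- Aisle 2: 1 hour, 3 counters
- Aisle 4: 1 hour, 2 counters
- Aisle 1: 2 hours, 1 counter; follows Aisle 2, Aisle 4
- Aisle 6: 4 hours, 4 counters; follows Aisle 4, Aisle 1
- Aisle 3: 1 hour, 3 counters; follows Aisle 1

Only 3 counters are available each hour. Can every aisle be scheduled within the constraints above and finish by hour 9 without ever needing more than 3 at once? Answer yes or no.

The minimum achievable peak is 4; 3 < 4, so no feasible schedule stays within the cap.

no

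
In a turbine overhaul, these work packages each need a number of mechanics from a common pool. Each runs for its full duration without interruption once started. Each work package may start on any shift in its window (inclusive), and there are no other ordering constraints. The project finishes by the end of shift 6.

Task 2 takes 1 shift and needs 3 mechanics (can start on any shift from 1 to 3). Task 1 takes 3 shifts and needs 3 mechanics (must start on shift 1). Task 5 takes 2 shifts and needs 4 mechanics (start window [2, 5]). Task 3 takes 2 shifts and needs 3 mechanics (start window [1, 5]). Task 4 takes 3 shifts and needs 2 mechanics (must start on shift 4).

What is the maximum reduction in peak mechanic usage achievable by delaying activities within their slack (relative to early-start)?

4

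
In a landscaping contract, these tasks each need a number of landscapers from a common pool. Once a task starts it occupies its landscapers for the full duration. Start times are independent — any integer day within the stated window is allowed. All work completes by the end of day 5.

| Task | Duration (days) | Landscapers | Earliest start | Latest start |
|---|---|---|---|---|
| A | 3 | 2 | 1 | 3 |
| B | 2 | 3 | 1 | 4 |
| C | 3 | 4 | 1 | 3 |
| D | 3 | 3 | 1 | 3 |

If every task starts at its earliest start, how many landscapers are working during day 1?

At early start, day 1 has: A, B, C, D.
Demand: 2 + 3 + 4 + 3 = 12.

12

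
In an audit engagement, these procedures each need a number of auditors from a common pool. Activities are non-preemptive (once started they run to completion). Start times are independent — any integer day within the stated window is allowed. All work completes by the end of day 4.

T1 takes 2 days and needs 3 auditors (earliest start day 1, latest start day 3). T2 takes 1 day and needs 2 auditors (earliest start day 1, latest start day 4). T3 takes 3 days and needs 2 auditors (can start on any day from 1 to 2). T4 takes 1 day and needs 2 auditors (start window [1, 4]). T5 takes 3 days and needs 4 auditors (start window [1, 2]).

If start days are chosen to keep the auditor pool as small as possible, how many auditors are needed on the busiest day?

9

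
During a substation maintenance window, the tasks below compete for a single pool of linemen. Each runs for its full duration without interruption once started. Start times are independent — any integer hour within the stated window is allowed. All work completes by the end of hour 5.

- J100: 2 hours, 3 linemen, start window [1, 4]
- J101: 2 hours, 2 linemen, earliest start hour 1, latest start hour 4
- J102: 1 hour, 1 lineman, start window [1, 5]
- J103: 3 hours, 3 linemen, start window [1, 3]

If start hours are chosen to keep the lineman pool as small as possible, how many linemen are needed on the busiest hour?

Early-start (J100@1, J101@1, J102@1, J103@1) gives peak 9: h1:9  h2:8  h3:3  h4:0  h5:0.
Shift J102→3, J103→3.
Schedule J100@1, J101@1, J102@3, J103@3: h1:5  h2:5  h3:4  h4:3  h5:3 — peak 5.

5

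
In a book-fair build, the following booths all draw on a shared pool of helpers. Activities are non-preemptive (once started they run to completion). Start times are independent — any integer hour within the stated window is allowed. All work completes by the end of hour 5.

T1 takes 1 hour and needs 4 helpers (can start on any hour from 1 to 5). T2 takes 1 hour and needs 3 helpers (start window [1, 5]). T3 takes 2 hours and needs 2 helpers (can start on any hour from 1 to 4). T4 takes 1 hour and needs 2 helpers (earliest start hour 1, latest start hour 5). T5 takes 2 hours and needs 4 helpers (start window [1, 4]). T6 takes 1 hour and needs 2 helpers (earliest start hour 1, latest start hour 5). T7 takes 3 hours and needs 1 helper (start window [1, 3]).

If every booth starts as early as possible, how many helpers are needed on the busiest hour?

18

Early-start schedule: T1@1, T2@1, T3@1, T4@1, T5@1, T6@1, T7@1.
Load per hour: hour 1: 18, hour 2: 7, hour 3: 1, hour 4: 0, hour 5: 0.
Peak is 18.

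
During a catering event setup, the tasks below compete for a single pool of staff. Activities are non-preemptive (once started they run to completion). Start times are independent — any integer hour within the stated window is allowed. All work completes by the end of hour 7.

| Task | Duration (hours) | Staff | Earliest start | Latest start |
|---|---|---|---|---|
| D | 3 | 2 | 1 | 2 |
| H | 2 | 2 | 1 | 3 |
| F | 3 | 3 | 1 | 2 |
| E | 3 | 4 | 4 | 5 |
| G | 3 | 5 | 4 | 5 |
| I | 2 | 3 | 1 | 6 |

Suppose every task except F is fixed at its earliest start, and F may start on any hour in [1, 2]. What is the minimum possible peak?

10

F@1: h1:10  h2:10  h3:5  h4:9  h5:9  h6:9  h7:0 → peak 10
F@2: h1:7  h2:10  h3:5  h4:12  h5:9  h6:9  h7:0 → peak 12
Best is F@1, peak 10.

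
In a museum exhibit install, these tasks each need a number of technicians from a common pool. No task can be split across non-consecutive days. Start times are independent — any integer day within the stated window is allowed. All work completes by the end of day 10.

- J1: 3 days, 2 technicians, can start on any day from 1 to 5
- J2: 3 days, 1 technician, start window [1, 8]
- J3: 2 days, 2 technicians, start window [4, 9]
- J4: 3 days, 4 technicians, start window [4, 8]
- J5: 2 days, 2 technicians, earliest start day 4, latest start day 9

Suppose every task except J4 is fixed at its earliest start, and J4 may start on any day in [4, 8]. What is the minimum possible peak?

J4@4: d1:3  d2:3  d3:3  d4:8  d5:8  d6:4  d7:0  d8:0  d9:0  d10:0 → peak 8
J4@5: d1:3  d2:3  d3:3  d4:4  d5:8  d6:4  d7:4  d8:0  d9:0  d10:0 → peak 8
J4@6: d1:3  d2:3  d3:3  d4:4  d5:4  d6:4  d7:4  d8:4  d9:0  d10:0 → peak 4
J4@7: d1:3  d2:3  d3:3  d4:4  d5:4  d6:0  d7:4  d8:4  d9:4  d10:0 → peak 4
J4@8: d1:3  d2:3  d3:3  d4:4  d5:4  d6:0  d7:0  d8:4  d9:4  d10:4 → peak 4
Best is J4@6, peak 4.

4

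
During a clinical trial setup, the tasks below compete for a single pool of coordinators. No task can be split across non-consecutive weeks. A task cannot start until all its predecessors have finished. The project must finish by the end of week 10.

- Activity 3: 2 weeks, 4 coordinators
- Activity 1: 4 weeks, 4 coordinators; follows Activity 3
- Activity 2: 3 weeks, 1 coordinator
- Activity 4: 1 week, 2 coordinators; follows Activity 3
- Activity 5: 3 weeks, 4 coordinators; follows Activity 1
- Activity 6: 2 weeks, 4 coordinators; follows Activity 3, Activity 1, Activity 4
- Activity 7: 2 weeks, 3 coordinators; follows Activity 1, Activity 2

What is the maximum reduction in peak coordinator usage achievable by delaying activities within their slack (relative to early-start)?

3

Early-start peak: w1:5  w2:5  w3:7  w4:4  w5:4  w6:4  w7:11  w8:11  w9:4  w10:0 ⇒ 11.
Leveled (Activity 3@1, Activity 1@3, Activity 2@1, Activity 4@3, Activity 5@7, Activity 6@7, Activity 7@9): w1:5  w2:5  w3:7  w4:4  w5:4  w6:4  w7:8  w8:8  w9:7  w10:3 ⇒ 8.
Reduction 11 − 8 = 3.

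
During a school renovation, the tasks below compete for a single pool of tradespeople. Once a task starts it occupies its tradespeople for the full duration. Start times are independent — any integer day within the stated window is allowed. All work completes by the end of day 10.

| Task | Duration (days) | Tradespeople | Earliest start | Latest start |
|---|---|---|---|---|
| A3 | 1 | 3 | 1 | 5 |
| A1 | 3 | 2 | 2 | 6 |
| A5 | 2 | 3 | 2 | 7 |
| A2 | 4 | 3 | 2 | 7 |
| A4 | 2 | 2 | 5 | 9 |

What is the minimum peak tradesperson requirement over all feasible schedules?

Early-start (A3@1, A1@2, A5@2, A2@2, A4@5) gives peak 8: d1:3  d2:8  d3:8  d4:5  d5:5  d6:2  d7:0  d8:0  d9:0  d10:0.
Shift A1→4, A2→7.
Schedule A3@1, A1@4, A5@2, A2@7, A4@5: d1:3  d2:3  d3:3  d4:2  d5:4  d6:4  d7:3  d8:3  d9:3  d10:3 — peak 4.
Total tradesperson-days = 31 over 10 days ⇒ peak ≥ ⌈31/10⌉ = 4, so 4 is optimal.

4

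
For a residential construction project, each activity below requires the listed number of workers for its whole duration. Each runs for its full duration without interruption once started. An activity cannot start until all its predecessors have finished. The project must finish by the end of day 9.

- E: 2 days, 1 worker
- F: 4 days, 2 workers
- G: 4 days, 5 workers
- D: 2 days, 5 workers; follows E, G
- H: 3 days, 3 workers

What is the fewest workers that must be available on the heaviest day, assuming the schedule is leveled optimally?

Early-start (E@1, F@1, G@1, D@5, H@1) gives peak 11: d1:11  d2:11  d3:10  d4:7  d5:5  d6:5  d7:0  d8:0  d9:0.
Shift G→4, D→8.
Schedule E@1, F@1, G@4, D@8, H@1: d1:6  d2:6  d3:5  d4:7  d5:5  d6:5  d7:5  d8:5  d9:5 — peak 7.

7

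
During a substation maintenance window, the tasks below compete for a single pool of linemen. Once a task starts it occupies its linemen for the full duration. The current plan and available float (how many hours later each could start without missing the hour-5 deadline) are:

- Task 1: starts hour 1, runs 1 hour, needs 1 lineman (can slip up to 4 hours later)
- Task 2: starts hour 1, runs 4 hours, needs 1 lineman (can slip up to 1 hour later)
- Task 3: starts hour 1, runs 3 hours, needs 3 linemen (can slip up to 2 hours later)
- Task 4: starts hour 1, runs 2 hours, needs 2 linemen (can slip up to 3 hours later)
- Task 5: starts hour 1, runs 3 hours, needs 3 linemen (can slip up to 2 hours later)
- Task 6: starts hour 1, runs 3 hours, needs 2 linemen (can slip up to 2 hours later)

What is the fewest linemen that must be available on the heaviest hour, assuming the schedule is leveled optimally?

9

Early-start (Task 1@1, Task 2@1, Task 3@1, Task 4@1, Task 5@1, Task 6@1) gives peak 12: h1:12  h2:11  h3:9  h4:1  h5:0.
Shift Task 5→2, Task 6→3.
Schedule Task 1@1, Task 2@1, Task 3@1, Task 4@1, Task 5@2, Task 6@3: h1:7  h2:9  h3:9  h4:6  h5:2 — peak 9.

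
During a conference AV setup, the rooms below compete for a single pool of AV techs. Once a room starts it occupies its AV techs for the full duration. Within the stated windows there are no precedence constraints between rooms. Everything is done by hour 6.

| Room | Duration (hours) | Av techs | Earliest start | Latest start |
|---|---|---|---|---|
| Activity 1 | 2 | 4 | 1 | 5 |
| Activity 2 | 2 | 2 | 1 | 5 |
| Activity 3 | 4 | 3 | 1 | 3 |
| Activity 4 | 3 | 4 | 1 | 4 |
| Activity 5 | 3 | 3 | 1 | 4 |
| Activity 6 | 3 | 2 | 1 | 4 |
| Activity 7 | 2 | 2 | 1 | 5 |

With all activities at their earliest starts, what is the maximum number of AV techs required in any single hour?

20

Early-start schedule: Activity 1@1, Activity 2@1, Activity 3@1, Activity 4@1, Activity 5@1, Activity 6@1, Activity 7@1.
Load per hour: hour 1: 20, hour 2: 20, hour 3: 12, hour 4: 3, hour 5: 0, hour 6: 0.
Peak is 20.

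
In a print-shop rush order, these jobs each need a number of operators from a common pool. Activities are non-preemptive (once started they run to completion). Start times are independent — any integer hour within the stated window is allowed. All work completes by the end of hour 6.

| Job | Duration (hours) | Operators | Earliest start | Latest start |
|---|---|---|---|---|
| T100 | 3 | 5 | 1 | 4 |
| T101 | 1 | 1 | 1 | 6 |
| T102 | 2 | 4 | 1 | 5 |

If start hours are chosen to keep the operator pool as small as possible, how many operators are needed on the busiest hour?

5

Early-start (T100@1, T101@1, T102@1) gives peak 10: h1:10  h2:9  h3:5  h4:0  h5:0  h6:0.
Shift T101→4, T102→4.
Schedule T100@1, T101@4, T102@4: h1:5  h2:5  h3:5  h4:5  h5:4  h6:0 — peak 5.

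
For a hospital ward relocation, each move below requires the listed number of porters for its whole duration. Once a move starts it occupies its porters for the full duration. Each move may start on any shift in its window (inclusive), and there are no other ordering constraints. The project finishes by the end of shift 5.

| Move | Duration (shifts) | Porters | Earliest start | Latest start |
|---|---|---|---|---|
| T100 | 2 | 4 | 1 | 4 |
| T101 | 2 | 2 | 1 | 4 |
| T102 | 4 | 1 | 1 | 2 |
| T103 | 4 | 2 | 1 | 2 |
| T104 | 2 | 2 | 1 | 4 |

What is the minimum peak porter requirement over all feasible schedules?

7

Early-start (T100@1, T101@1, T102@1, T103@1, T104@1) gives peak 11: s1:11  s2:11  s3:3  s4:3  s5:0.
Shift T101→3, T104→3.
Schedule T100@1, T101@3, T102@1, T103@1, T104@3: s1:7  s2:7  s3:7  s4:7  s5:0 — peak 7.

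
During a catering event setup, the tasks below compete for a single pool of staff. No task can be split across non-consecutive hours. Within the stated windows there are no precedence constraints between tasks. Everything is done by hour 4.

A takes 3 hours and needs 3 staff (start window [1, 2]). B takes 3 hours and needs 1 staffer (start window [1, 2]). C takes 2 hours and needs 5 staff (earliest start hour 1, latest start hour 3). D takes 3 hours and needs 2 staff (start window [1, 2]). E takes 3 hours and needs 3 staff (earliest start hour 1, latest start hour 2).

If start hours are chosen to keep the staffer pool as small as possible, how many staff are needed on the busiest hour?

14

Schedule A@1, B@1, C@1, D@1, E@1: h1:14  h2:14  h3:9  h4:0 — peak 14.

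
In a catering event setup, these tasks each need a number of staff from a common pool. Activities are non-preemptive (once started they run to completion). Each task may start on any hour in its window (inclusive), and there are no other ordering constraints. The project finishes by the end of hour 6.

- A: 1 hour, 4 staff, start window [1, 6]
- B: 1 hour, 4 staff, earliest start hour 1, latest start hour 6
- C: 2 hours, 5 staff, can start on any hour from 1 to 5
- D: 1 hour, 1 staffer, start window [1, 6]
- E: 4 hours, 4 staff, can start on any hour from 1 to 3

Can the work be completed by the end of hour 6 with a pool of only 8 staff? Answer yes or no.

yes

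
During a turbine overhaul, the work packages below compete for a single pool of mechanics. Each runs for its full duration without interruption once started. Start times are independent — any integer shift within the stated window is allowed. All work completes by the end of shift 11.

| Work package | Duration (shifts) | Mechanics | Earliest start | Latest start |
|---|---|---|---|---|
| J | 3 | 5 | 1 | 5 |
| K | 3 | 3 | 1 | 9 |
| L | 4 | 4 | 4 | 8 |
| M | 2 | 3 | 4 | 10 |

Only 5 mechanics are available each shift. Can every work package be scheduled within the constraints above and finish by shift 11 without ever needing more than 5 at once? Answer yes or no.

no

The minimum achievable peak is 6; 5 < 6, so no feasible schedule stays within the cap.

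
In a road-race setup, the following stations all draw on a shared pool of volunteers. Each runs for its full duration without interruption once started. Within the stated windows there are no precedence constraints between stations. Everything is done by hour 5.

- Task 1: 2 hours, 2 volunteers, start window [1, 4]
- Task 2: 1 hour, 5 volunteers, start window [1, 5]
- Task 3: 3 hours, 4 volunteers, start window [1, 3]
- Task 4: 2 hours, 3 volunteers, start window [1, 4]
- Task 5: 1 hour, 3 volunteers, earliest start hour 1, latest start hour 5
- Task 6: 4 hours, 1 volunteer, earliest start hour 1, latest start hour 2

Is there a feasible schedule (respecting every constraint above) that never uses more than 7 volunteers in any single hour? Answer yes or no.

no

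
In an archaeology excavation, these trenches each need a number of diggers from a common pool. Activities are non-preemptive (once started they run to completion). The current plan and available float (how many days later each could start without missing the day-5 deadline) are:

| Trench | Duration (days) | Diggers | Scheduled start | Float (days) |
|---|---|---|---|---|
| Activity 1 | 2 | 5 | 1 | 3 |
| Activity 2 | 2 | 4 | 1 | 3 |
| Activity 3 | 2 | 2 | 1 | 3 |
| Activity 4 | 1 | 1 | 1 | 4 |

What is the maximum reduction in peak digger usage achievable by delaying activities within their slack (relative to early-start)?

6

Early-start peak: d1:12  d2:11  d3:0  d4:0  d5:0 ⇒ 12.
Leveled (Activity 1@1, Activity 2@3, Activity 3@3, Activity 4@1): d1:6  d2:5  d3:6  d4:6  d5:0 ⇒ 6.
Reduction 12 − 6 = 6.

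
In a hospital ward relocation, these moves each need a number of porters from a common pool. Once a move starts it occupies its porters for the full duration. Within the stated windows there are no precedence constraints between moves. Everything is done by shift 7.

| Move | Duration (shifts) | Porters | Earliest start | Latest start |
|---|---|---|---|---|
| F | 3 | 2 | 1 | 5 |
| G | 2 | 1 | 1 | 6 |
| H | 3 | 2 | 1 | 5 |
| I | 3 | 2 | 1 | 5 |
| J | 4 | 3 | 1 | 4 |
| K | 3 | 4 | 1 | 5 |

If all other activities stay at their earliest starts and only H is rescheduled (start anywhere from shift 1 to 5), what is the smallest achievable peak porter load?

12

H@1: s1:14  s2:14  s3:13  s4:3  s5:0  s6:0  s7:0 → peak 14
H@2: s1:12  s2:14  s3:13  s4:5  s5:0  s6:0  s7:0 → peak 14
H@3: s1:12  s2:12  s3:13  s4:5  s5:2  s6:0  s7:0 → peak 13
H@4: s1:12  s2:12  s3:11  s4:5  s5:2  s6:2  s7:0 → peak 12
H@5: s1:12  s2:12  s3:11  s4:3  s5:2  s6:2  s7:2 → peak 12
Best is H@4, peak 12.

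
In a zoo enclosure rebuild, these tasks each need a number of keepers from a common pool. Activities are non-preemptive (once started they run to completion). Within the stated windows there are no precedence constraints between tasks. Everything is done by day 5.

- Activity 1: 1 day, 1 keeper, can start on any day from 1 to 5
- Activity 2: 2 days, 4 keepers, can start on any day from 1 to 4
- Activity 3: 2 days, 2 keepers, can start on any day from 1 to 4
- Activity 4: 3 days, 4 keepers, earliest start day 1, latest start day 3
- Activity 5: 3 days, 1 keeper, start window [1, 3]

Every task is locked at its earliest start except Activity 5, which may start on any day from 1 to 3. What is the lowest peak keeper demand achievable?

11

Activity 5@1: d1:12  d2:11  d3:5  d4:0  d5:0 → peak 12
Activity 5@2: d1:11  d2:11  d3:5  d4:1  d5:0 → peak 11
Activity 5@3: d1:11  d2:10  d3:5  d4:1  d5:1 → peak 11
Best is Activity 5@2, peak 11.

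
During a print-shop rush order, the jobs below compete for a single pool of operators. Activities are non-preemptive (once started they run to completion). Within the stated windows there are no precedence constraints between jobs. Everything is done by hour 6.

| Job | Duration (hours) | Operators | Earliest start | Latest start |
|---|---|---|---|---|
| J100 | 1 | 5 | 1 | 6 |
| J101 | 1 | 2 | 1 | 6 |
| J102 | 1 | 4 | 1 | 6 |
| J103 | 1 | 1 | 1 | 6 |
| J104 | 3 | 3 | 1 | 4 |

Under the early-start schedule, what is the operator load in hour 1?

15

At early start, hour 1 has: J100, J101, J102, J103, J104.
Demand: 5 + 2 + 4 + 1 + 3 = 15.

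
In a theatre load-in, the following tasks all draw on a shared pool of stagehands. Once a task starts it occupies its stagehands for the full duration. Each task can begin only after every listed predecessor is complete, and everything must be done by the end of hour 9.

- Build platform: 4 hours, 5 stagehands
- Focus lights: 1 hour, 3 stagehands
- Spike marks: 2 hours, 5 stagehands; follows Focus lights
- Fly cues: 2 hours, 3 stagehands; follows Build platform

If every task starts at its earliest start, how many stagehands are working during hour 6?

3

At early start, hour 6 has: Fly cues.
Demand: 3 = 3.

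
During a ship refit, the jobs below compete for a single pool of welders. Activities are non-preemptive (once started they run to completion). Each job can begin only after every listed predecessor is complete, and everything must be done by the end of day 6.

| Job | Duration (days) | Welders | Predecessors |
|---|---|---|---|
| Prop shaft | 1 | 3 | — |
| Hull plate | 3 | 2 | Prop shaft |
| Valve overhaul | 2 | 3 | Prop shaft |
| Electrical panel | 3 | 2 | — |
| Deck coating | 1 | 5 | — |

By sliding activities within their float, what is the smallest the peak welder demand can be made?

5

Early-start (Prop shaft@1, Hull plate@2, Valve overhaul@2, Electrical panel@1, Deck coating@1) gives peak 10: d1:10  d2:7  d3:7  d4:2  d5:0  d6:0.
Shift Valve overhaul→4, Deck coating→6.
Schedule Prop shaft@1, Hull plate@2, Valve overhaul@4, Electrical panel@1, Deck coating@6: d1:5  d2:4  d3:4  d4:5  d5:3  d6:5 — peak 5.
Total welder-days = 26 over 6 days ⇒ peak ≥ ⌈26/6⌉ = 5, so 5 is optimal.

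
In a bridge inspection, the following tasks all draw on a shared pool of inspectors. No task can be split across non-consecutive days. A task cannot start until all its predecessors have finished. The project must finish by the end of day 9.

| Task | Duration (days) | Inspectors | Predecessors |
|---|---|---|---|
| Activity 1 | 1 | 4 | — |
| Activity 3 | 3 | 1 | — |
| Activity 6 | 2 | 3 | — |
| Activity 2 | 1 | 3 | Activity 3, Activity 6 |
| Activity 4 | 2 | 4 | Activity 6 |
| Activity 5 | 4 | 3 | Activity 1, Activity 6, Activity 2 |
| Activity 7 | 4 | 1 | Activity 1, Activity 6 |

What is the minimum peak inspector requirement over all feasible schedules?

7

Early-start (Activity 1@1, Activity 3@1, Activity 6@1, Activity 2@4, Activity 4@3, Activity 5@5, Activity 7@3) gives peak 8: d1:8  d2:4  d3:6  d4:8  d5:4  d6:4  d7:3  d8:3  d9:0.
Shift Activity 6→2, Activity 4→4, Activity 7→6.
Schedule Activity 1@1, Activity 3@1, Activity 6@2, Activity 2@4, Activity 4@4, Activity 5@5, Activity 7@6: d1:5  d2:4  d3:4  d4:7  d5:7  d6:4  d7:4  d8:4  d9:1 — peak 7.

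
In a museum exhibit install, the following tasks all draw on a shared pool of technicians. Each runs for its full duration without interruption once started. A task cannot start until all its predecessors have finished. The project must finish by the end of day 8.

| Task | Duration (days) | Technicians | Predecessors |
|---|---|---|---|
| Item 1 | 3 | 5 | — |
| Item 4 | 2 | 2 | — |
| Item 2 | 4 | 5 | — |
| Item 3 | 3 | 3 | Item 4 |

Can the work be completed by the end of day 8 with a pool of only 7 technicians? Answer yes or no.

no

The minimum achievable peak is 8; 7 < 8, so no feasible schedule stays within the cap.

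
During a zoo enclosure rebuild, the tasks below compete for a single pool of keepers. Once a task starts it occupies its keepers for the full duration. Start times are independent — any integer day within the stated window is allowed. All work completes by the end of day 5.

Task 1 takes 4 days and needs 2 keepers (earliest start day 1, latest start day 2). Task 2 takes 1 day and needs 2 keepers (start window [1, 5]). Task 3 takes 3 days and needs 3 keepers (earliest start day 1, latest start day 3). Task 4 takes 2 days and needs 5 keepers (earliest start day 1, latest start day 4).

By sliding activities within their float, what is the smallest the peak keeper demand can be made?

Early-start (Task 1@1, Task 2@1, Task 3@1, Task 4@1) gives peak 12: d1:12  d2:10  d3:5  d4:2  d5:0.
Shift Task 4→4.
Schedule Task 1@1, Task 2@1, Task 3@1, Task 4@4: d1:7  d2:5  d3:5  d4:7  d5:5 — peak 7.

7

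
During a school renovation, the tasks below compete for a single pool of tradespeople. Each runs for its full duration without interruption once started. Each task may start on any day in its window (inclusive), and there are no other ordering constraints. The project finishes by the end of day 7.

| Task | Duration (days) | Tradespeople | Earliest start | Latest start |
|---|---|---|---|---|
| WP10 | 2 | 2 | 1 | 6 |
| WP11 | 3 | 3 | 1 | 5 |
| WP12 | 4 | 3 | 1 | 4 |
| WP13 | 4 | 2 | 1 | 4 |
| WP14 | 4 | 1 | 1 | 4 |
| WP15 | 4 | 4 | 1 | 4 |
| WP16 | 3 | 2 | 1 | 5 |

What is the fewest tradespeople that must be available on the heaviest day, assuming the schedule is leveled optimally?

10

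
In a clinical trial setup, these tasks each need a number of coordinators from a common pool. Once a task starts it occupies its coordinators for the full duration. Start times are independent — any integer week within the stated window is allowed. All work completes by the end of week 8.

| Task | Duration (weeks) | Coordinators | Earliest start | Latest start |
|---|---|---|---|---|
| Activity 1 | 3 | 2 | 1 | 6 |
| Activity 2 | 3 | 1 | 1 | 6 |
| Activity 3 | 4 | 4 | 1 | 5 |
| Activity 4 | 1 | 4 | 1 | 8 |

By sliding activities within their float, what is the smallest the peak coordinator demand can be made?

4

Early-start (Activity 1@1, Activity 2@1, Activity 3@1, Activity 4@1) gives peak 11: w1:11  w2:7  w3:7  w4:4  w5:0  w6:0  w7:0  w8:0.
Shift Activity 3→4, Activity 4→8.
Schedule Activity 1@1, Activity 2@1, Activity 3@4, Activity 4@8: w1:3  w2:3  w3:3  w4:4  w5:4  w6:4  w7:4  w8:4 — peak 4.
Total coordinator-weeks = 29 over 8 weeks ⇒ peak ≥ ⌈29/8⌉ = 4, so 4 is optimal.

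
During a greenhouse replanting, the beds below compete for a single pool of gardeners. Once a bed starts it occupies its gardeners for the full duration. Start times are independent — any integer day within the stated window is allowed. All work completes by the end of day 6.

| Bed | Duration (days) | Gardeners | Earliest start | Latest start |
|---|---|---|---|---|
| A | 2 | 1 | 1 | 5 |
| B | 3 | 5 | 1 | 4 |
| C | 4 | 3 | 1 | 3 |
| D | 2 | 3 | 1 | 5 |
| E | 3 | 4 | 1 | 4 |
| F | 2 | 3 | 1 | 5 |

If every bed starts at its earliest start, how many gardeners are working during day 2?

19

At early start, day 2 has: A, B, C, D, E, F.
Demand: 1 + 5 + 3 + 3 + 4 + 3 = 19.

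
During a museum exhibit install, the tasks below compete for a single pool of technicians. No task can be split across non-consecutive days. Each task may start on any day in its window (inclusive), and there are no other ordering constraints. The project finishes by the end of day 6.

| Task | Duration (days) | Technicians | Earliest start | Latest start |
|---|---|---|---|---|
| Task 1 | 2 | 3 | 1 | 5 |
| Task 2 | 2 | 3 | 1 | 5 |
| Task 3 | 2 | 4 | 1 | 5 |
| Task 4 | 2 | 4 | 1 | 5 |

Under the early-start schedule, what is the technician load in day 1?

At early start, day 1 has: Task 1, Task 2, Task 3, Task 4.
Demand: 3 + 3 + 4 + 4 = 14.

14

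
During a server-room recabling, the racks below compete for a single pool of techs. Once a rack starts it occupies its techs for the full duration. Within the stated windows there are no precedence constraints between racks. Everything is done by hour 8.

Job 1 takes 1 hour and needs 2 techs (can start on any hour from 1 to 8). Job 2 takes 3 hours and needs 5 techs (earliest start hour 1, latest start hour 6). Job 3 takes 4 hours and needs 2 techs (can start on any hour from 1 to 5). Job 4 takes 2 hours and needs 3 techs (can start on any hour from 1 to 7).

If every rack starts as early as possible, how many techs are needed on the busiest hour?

Early-start schedule: Job 1@1, Job 2@1, Job 3@1, Job 4@1.
Load per hour: hour 1: 12, hour 2: 10, hour 3: 7, hour 4: 2, hour 5: 0, hour 6: 0, hour 7: 0, hour 8: 0.
Peak is 12.

12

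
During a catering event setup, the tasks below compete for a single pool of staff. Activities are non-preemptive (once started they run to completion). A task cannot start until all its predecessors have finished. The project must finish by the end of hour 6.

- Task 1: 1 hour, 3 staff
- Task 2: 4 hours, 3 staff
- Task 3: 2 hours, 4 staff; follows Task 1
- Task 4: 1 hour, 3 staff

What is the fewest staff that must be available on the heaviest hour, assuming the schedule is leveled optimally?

6

Early-start (Task 1@1, Task 2@1, Task 3@2, Task 4@1) gives peak 9: h1:9  h2:7  h3:7  h4:3  h5:0  h6:0.
Shift Task 3→5, Task 4→2.
Schedule Task 1@1, Task 2@1, Task 3@5, Task 4@2: h1:6  h2:6  h3:3  h4:3  h5:4  h6:4 — peak 6.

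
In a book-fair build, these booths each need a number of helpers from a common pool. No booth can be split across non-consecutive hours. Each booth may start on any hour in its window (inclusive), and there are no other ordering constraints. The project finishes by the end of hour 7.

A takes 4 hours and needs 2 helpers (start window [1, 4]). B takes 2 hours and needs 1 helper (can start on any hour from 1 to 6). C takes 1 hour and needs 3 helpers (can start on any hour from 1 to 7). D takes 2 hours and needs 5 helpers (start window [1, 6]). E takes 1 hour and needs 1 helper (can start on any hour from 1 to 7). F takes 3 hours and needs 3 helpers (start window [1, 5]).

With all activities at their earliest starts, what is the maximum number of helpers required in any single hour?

Early-start schedule: A@1, B@1, C@1, D@1, E@1, F@1.
Load per hour: hour 1: 15, hour 2: 11, hour 3: 5, hour 4: 2, hour 5: 0, hour 6: 0, hour 7: 0.
Peak is 15.

15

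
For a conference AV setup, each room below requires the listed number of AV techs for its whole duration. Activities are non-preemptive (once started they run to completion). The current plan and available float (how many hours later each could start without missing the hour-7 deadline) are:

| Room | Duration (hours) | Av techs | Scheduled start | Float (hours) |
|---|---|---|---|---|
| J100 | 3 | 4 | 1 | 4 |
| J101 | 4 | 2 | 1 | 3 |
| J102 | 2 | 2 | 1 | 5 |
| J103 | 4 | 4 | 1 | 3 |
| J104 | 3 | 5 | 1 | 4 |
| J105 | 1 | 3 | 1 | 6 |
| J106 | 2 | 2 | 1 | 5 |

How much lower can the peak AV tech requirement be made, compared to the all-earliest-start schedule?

Early-start peak: h1:22  h2:19  h3:15  h4:6  h5:0  h6:0  h7:0 ⇒ 22.
Leveled (J100@1, J101@1, J102@1, J103@3, J104@5, J105@4, J106@1): h1:10  h2:10  h3:10  h4:9  h5:9  h6:9  h7:5 ⇒ 10.
Reduction 22 − 10 = 12.

12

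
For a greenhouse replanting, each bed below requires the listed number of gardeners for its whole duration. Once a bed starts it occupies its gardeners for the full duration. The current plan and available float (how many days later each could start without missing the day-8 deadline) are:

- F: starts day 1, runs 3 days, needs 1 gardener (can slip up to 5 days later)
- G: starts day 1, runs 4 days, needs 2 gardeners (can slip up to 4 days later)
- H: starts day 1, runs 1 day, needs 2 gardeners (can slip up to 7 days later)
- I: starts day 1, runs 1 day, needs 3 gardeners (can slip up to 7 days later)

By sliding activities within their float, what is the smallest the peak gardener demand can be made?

3

Early-start (F@1, G@1, H@1, I@1) gives peak 8: d1:8  d2:3  d3:3  d4:2  d5:0  d6:0  d7:0  d8:0.
Shift H→5, I→6.
Schedule F@1, G@1, H@5, I@6: d1:3  d2:3  d3:3  d4:2  d5:2  d6:3  d7:0  d8:0 — peak 3.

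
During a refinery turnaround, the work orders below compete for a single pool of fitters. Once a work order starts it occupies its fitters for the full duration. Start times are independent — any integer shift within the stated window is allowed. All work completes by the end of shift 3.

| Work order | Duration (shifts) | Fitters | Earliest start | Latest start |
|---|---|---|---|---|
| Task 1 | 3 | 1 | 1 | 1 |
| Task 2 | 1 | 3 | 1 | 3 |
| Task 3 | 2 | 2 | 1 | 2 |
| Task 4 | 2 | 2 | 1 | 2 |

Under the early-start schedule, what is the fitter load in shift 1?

At early start, shift 1 has: Task 1, Task 2, Task 3, Task 4.
Demand: 1 + 3 + 2 + 2 = 8.

8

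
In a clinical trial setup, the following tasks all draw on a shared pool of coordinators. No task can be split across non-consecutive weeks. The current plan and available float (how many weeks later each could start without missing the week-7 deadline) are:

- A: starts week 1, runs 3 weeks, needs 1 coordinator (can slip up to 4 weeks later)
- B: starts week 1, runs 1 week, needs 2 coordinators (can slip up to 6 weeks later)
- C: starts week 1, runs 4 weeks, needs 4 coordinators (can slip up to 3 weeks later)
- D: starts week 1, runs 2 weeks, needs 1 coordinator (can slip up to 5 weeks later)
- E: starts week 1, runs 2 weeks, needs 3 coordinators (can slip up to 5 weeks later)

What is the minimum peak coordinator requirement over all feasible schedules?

5

Early-start (A@1, B@1, C@1, D@1, E@1) gives peak 11: w1:11  w2:9  w3:5  w4:4  w5:0  w6:0  w7:0.
Shift C→2, D→4, E→6.
Schedule A@1, B@1, C@2, D@4, E@6: w1:3  w2:5  w3:5  w4:5  w5:5  w6:3  w7:3 — peak 5.
Total coordinator-weeks = 29 over 7 weeks ⇒ peak ≥ ⌈29/7⌉ = 5, so 5 is optimal.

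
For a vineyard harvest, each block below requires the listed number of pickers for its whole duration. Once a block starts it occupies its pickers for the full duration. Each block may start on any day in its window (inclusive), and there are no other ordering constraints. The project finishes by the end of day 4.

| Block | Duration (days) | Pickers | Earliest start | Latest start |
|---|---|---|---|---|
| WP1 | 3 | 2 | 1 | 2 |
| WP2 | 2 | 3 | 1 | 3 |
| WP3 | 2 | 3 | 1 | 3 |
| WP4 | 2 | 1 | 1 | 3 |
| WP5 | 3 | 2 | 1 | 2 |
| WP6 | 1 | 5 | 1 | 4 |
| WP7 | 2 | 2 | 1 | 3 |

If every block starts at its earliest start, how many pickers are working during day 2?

At early start, day 2 has: WP1, WP2, WP3, WP4, WP5, WP7.
Demand: 2 + 3 + 3 + 1 + 2 + 2 = 13.

13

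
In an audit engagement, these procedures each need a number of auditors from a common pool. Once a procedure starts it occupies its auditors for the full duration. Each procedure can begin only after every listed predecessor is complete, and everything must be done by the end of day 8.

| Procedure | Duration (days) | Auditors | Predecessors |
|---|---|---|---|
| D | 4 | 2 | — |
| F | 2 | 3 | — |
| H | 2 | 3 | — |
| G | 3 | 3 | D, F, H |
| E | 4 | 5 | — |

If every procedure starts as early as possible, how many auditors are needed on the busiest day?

13

Early-start schedule: D@1, F@1, H@1, G@5, E@1.
Load per day: day 1: 13, day 2: 13, day 3: 7, day 4: 7, day 5: 3, day 6: 3, day 7: 3, day 8: 0.
Peak is 13.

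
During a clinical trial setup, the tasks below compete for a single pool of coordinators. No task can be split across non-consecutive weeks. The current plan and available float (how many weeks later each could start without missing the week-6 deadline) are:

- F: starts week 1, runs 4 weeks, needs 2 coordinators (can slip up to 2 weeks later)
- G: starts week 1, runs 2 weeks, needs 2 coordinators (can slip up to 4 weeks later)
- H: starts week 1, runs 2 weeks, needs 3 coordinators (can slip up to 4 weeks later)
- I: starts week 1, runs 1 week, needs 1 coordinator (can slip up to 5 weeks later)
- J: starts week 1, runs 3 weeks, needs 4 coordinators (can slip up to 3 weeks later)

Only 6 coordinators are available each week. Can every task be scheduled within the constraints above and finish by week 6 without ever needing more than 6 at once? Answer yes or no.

Schedule F@1, G@4, H@5, I@4, J@1: w1:6  w2:6  w3:6  w4:5  w5:5  w6:3 — peak 6 ≤ 6.

yes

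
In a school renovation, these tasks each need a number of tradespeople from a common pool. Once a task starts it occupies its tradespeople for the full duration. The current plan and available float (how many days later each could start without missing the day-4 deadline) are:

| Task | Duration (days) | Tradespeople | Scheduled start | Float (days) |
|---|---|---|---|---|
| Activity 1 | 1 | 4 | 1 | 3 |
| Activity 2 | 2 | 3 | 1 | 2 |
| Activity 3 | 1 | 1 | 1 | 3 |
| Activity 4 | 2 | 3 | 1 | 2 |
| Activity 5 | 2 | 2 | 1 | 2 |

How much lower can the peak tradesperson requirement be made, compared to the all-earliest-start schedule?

Early-start peak: d1:13  d2:8  d3:0  d4:0 ⇒ 13.
Leveled (Activity 1@1, Activity 2@2, Activity 3@2, Activity 4@3, Activity 5@1): d1:6  d2:6  d3:6  d4:3 ⇒ 6.
Reduction 13 − 6 = 7.

7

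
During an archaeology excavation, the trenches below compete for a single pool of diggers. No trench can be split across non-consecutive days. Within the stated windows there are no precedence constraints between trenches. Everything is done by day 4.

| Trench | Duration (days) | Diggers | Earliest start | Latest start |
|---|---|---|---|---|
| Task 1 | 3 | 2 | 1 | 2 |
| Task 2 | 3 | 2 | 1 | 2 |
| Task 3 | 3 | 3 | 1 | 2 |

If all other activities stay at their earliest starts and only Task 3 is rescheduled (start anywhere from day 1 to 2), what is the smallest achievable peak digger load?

7

Task 3@1: d1:7  d2:7  d3:7  d4:0 → peak 7
Task 3@2: d1:4  d2:7  d3:7  d4:3 → peak 7
Best is Task 3@1, peak 7.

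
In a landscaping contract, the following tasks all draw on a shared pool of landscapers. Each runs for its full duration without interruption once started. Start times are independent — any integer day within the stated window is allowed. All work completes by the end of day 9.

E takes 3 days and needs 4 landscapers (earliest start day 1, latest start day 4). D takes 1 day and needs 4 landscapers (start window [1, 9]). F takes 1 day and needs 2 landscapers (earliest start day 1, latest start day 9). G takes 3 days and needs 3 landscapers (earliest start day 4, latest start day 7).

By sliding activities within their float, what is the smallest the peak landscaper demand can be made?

Early-start (E@1, D@1, F@1, G@4) gives peak 10: d1:10  d2:4  d3:4  d4:3  d5:3  d6:3  d7:0  d8:0  d9:0.
Shift D→4, F→5, G→6.
Schedule E@1, D@4, F@5, G@6: d1:4  d2:4  d3:4  d4:4  d5:2  d6:3  d7:3  d8:3  d9:0 — peak 4.

4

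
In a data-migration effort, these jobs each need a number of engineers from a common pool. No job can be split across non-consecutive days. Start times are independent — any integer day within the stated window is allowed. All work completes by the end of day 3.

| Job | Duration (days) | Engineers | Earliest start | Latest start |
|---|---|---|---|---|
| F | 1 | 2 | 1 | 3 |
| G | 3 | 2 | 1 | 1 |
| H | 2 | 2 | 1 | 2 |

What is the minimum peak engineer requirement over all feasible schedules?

4

Early-start (F@1, G@1, H@1) gives peak 6: d1:6  d2:4  d3:2.
Shift H→2.
Schedule F@1, G@1, H@2: d1:4  d2:4  d3:4 — peak 4.
Total engineer-days = 12 over 3 days ⇒ peak ≥ ⌈12/3⌉ = 4, so 4 is optimal.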